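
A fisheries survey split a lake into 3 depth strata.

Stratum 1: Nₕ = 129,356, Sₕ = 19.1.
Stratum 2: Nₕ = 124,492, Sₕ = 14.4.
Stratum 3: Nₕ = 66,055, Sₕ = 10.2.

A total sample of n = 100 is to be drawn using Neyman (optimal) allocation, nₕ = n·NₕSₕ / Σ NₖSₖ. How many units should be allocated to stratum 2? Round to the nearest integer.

36

1: NₕSₕ = 129356·19.1 = 2470699.6
2: NₕSₕ = 124492·14.4 = 1792684.8
3: NₕSₕ = 66055·10.2 = 673761
Σ NₕSₕ = 4937145.4.
n_2 = 100·1792684.8/4937145.4 = 36.310... → 36.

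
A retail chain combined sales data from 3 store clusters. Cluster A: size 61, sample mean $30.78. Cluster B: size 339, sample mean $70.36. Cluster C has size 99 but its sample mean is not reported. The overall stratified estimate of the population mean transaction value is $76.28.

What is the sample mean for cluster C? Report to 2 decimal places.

N = 61 + 339 + 99 = 499.
Overall total = μ·N = 76.28·499 = 38063.72.
Subtract the known strata: 61·30.78 + 339·70.36 = 25729.62.
Remaining total for cluster C: 38063.72 − 25729.62 = 12334.1.
Divide by its size: 12334.1 / 99 = 124.5869... → 124.59.

124.59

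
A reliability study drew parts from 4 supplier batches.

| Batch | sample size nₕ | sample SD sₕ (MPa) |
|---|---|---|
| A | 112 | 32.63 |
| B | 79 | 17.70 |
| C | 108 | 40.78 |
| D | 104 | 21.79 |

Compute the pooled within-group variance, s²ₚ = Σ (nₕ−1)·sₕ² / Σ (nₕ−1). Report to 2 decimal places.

925.98

A: (112−1)·32.63² = 111·1064.7169 = 118183.5759
B: (79−1)·17.70² = 78·313.29 = 24436.62
C: (108−1)·40.78² = 107·1663.0084 = 177941.8988
D: (104−1)·21.79² = 103·474.8041 = 48904.8223
Numerator = 369466.917; denominator = Σ(nₕ−1) = 399.
s²ₚ = 369466.917/399 = 925.9822... → 925.98.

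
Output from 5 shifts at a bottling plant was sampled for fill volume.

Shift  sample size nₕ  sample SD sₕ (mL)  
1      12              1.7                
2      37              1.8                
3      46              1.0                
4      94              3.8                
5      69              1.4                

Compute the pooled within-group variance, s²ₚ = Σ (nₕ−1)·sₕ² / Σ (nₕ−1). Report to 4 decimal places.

Degrees of freedom: 11 + 36 + 45 + 93 + 68 = 253.
Σ(nₕ−1)sₕ² = 11·2.89 + 36·3.24 + 45·1 + 93·14.44 + 68·1.96 = 1669.63.
s²ₚ = 1669.63 / 253 = 6.599328... → 6.5993.

6.5993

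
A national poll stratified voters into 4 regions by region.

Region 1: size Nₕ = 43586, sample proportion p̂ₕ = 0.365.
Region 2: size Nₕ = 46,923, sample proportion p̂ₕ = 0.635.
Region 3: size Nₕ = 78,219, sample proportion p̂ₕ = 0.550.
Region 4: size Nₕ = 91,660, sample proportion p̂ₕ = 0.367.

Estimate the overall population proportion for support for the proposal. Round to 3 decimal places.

Wₕ = Nₕ/N with N = 260388: 0.1674, 0.1802, 0.3004, 0.3520.
p̂_st = 0.1674·0.365 + 0.1802·0.635 + 0.3004·0.550 + 0.3520·0.367 ≈ 0.46993... → 0.470.

0.470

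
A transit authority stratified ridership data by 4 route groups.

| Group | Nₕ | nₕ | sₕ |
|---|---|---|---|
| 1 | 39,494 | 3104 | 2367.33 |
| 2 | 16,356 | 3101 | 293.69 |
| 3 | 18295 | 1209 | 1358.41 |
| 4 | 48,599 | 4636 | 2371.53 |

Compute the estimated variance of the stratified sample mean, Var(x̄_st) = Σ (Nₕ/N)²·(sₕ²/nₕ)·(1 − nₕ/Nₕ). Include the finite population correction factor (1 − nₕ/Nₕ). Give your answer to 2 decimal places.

N = 122744. Term for each stratum: Wₕ²sₕ²/nₕ·(1−nₕ/Nₕ).
Var(x̄_st) = 172.22989 + 0.40025 + 31.66706 + 172.03940 = 376.33660 → 376.34.

376.34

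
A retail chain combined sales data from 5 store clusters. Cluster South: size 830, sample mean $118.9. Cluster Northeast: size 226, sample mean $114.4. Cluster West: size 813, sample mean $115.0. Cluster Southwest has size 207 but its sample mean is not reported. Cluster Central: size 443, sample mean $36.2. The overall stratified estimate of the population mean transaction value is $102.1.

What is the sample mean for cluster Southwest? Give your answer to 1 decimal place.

N = 830 + 226 + 813 + 207 + 443 = 2519.
Overall total = μ·N = 102.1·2519 = 257189.9.
Subtract the known strata: 830·118.9 + 226·114.4 + 813·115.0 + 443·36.2 = 234073.
Remaining total for cluster Southwest: 257189.9 − 234073 = 23116.9.
Divide by its size: 23116.9 / 207 = 111.676... → 111.7.

111.7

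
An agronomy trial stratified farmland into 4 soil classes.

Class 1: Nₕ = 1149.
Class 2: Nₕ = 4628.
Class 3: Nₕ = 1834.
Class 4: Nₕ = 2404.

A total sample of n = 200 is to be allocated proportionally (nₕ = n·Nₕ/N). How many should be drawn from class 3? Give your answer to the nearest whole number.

Share of class 3 = 1834/10015 = 0.18313.
Allocate 200 × 0.18313 = 36.625... → 37.

37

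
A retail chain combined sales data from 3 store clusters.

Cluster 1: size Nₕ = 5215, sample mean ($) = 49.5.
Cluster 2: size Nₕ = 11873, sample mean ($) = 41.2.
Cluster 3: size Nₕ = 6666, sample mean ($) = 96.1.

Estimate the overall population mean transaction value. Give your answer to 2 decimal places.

58.43

x̄_st = (Σ Nₕx̄ₕ) / (Σ Nₕ) = (5215·49.5 + 11873·41.2 + 6666·96.1) / 23754
= 1387912.7 / 23754 = 58.4286... → 58.43.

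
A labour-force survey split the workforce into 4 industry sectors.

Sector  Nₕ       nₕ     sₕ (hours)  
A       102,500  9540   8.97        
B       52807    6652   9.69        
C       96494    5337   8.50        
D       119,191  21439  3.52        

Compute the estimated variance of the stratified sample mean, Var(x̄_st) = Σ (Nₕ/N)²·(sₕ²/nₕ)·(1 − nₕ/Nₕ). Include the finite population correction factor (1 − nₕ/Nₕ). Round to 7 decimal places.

N = 370992. Term for each stratum: Wₕ²sₕ²/nₕ·(1−nₕ/Nₕ).
Var(x̄_st) = 0.0005838851 + 0.0002499634 + 0.0008651709 + 0.0000489239 = 0.0017479433 → 0.0017479.

0.0017479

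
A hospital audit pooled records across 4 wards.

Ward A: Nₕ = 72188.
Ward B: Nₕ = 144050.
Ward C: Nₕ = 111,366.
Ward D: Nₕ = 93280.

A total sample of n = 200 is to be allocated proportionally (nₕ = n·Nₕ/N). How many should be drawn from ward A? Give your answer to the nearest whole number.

Share of ward A = 72188/420884 = 0.17152.
Allocate 200 × 0.17152 = 34.303... → 34.

34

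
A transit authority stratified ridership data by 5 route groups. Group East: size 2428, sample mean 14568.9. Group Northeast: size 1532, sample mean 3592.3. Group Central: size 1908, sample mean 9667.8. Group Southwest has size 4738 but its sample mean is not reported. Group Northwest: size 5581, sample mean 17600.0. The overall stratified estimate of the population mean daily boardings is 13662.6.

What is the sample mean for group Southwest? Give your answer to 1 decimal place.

Σ Nₕx̄ₕ = N·μ, so 4738·x̄_Southwest = 16187·13662.6 − (2428·14568.9 + 1532·3592.3 + 1908·9667.8 + 5581·17600.0).
= 221156506.2 − 157548455.2 = 63608051.
x̄_Southwest = 63608051 / 4738 = 13425.085... → 13425.1.

13425.1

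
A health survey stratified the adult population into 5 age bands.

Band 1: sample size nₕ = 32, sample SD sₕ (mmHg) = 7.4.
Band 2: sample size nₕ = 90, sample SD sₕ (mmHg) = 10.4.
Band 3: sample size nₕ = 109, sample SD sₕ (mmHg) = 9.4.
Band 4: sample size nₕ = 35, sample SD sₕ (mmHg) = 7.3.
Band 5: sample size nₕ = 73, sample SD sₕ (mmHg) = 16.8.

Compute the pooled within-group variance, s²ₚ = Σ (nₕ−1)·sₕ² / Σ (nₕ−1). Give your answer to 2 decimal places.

1: (32−1)·7.4² = 31·54.76 = 1697.56
2: (90−1)·10.4² = 89·108.16 = 9626.24
3: (109−1)·9.4² = 108·88.36 = 9542.88
4: (35−1)·7.3² = 34·53.29 = 1811.86
5: (73−1)·16.8² = 72·282.24 = 20321.28
Numerator = 42999.82; denominator = Σ(nₕ−1) = 334.
s²ₚ = 42999.82/334 = 128.7420... → 128.74.

128.74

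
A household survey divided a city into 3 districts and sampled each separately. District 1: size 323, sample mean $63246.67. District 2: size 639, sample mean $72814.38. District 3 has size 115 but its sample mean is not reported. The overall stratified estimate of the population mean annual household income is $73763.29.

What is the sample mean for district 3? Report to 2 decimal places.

N = 323 + 639 + 115 = 1077.
Overall total = μ·N = 73763.29·1077 = 79443063.33.
Subtract the known strata: 323·63246.67 + 639·72814.38 = 66957063.23.
Remaining total for district 3: 79443063.33 − 66957063.23 = 12486000.1.
Divide by its size: 12486000.1 / 115 = 108573.9139... → 108573.91.

108573.91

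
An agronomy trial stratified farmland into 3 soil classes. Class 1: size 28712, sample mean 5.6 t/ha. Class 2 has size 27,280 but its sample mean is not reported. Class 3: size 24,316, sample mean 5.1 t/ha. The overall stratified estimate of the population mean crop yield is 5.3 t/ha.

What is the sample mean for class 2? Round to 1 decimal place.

Σ Nₕx̄ₕ = N·μ, so 27280·x̄_2 = 80308·5.3 − (28712·5.6 + 24316·5.1).
= 425632.4 − 284798.8 = 140833.6.
x̄_2 = 140833.6 / 27280 = 5.163... → 5.2.

5.2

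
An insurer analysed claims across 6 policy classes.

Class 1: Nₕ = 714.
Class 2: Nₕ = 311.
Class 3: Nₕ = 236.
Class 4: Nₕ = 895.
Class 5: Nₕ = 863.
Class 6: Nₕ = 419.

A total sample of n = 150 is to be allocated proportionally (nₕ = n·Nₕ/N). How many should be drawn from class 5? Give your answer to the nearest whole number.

38

Share of class 5 = 863/3438 = 0.25102.
Allocate 150 × 0.25102 = 37.653... → 38.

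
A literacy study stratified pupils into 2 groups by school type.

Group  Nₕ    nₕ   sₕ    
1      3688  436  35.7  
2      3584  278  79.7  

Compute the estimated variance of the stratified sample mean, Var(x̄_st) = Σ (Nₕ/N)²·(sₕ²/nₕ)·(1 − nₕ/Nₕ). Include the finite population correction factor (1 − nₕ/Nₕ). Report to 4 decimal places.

N = 7272. Term for each stratum: Wₕ²sₕ²/nₕ·(1−nₕ/Nₕ).
Var(x̄_st) = 0.6629544 + 5.1195873 = 5.7825417 → 5.7825.

5.7825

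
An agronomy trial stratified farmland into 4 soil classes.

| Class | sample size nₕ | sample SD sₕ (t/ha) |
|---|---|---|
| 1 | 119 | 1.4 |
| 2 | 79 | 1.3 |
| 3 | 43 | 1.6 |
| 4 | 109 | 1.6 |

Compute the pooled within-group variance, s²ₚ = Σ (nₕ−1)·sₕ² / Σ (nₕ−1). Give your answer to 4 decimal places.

2.1592

1: (119−1)·1.4² = 118·1.96 = 231.28
2: (79−1)·1.3² = 78·1.69 = 131.82
3: (43−1)·1.6² = 42·2.56 = 107.52
4: (109−1)·1.6² = 108·2.56 = 276.48
Numerator = 747.1; denominator = Σ(nₕ−1) = 346.
s²ₚ = 747.1/346 = 2.159249... → 2.1592.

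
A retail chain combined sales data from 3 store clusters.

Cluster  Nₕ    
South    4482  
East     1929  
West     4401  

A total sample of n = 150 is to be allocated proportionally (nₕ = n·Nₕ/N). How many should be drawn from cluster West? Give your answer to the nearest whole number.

61

Share of cluster West = 4401/10812 = 0.40705.
Allocate 150 × 0.40705 = 61.057... → 61.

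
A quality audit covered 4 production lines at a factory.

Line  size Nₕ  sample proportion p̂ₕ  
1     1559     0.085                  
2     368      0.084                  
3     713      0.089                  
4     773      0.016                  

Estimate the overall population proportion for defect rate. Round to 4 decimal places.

0.0701

N = 1559 + 368 + 713 + 773 = 3413.
Overall proportion = Σ (Nₕ/N)·p̂ₕ.
Σ Nₕp̂ₕ = 132.515 + 30.912 + 63.457 + 12.368 = 239.252.
239.252 / 3413 = 0.070100... → 0.0701.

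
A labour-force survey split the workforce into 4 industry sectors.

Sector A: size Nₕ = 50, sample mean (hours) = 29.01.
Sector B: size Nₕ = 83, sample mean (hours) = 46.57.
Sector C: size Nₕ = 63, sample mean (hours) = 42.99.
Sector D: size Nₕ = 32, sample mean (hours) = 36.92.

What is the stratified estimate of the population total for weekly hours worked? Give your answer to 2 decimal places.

9205.62

A: 50·29.01 = 1450.5
B: 83·46.57 = 3865.31
C: 63·42.99 = 2708.37
D: 32·36.92 = 1181.44
τ̂ = Σ Nₕx̄ₕ = 9205.62.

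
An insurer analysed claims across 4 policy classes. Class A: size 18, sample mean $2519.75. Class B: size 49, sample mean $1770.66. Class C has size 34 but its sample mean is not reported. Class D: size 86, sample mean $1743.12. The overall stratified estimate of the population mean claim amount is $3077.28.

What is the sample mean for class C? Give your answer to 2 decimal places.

Σ Nₕx̄ₕ = N·μ, so 34·x̄_C = 187·3077.28 − (18·2519.75 + 49·1770.66 + 86·1743.12).
= 575451.36 − 282026.16 = 293425.2.
x̄_C = 293425.2 / 34 = 8630.1529... → 8630.15.

8630.15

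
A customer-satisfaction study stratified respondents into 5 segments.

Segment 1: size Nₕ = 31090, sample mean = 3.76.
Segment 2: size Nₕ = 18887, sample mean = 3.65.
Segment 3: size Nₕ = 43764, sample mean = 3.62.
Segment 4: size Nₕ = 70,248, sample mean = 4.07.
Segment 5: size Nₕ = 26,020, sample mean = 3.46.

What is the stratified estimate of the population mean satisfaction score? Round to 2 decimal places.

3.79

x̄_st = (Σ Nₕx̄ₕ) / (Σ Nₕ) = (31090·3.76 + 18887·3.65 + 43764·3.62 + 70248·4.07 + 26020·3.46) / 190009
= 720200.19 / 190009 = 3.7903... → 3.79.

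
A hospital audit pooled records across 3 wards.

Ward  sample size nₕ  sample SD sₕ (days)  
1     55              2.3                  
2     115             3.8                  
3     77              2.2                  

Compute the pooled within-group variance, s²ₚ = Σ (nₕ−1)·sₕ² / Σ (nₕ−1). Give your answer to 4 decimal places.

9.4248

1: (55−1)·2.3² = 54·5.29 = 285.66
2: (115−1)·3.8² = 114·14.44 = 1646.16
3: (77−1)·2.2² = 76·4.84 = 367.84
Numerator = 2299.66; denominator = Σ(nₕ−1) = 244.
s²ₚ = 2299.66/244 = 9.424836... → 9.4248.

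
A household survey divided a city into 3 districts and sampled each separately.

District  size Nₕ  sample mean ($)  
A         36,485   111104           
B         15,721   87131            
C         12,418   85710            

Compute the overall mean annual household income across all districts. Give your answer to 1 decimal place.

100392.5

x̄_st = (Σ Nₕx̄ₕ) / (Σ Nₕ) = (36485·111104 + 15721·87131 + 12418·85710) / 64624
= 6487762671 / 64624 = 100392.465... → 100392.5.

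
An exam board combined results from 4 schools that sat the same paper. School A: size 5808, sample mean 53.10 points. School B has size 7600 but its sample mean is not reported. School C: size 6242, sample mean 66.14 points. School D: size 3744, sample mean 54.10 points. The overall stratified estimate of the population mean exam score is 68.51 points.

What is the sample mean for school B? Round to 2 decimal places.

89.33

Σ Nₕx̄ₕ = N·μ, so 7600·x̄_B = 23394·68.51 − (5808·53.10 + 6242·66.14 + 3744·54.10).
= 1602722.94 − 923801.08 = 678921.86.
x̄_B = 678921.86 / 7600 = 89.3318... → 89.33.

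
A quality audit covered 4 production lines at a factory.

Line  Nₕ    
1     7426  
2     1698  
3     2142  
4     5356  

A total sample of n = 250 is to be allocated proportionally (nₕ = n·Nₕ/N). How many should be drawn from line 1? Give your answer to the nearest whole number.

112

N = 7426 + 1698 + 2142 + 5356 = 16622.
n_1 = 250·7426/16622 = 111.689... → 112.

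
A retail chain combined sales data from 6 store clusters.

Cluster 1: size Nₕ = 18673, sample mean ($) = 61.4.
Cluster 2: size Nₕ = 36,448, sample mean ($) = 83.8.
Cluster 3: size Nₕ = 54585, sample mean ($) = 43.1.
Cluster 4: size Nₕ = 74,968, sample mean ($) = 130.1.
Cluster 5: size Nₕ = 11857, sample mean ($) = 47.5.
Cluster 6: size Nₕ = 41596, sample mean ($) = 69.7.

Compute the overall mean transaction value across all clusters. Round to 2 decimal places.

83.02

N = 238127; weights Wₕ = Nₕ/N = (0.0784, 0.1531, 0.2292, 0.3148, 0.0498, 0.1747).
x̄_st = Σ Wₕ·x̄ₕ = 0.0784·61.4 + 0.1531·83.8 + 0.2292·43.1 + 0.3148·130.1 + 0.0498·47.5 + 0.1747·69.7 ≈ 83.0198...
→ 83.02.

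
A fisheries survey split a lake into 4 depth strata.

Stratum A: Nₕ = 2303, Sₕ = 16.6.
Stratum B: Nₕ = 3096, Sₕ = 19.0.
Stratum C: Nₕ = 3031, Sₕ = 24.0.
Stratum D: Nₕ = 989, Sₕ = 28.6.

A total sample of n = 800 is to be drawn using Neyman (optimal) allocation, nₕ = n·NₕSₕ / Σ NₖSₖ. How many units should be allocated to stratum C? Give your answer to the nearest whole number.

294

A: NₕSₕ = 2303·16.6 = 38229.8
B: NₕSₕ = 3096·19.0 = 58824
C: NₕSₕ = 3031·24.0 = 72744
D: NₕSₕ = 989·28.6 = 28285.4
Σ NₕSₕ = 198083.2.
n_C = 800·72744/198083.2 = 293.792... → 294.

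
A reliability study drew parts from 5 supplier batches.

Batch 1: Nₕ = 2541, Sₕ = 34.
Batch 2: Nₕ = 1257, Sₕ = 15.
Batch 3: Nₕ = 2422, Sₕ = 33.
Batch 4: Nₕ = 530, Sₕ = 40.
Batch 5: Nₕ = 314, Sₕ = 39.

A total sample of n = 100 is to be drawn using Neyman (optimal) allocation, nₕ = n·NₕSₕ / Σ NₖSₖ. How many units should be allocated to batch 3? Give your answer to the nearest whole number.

37

1: NₕSₕ = 2541·34 = 86394
2: NₕSₕ = 1257·15 = 18855
3: NₕSₕ = 2422·33 = 79926
4: NₕSₕ = 530·40 = 21200
5: NₕSₕ = 314·39 = 12246
Σ NₕSₕ = 218621.
n_3 = 100·79926/218621 = 36.559... → 37.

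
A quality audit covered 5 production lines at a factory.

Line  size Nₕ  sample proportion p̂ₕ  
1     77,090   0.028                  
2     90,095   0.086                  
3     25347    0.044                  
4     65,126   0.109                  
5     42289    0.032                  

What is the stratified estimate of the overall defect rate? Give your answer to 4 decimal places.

0.0649

N = 77090 + 90095 + 25347 + 65126 + 42289 = 299947.
Overall proportion = Σ (Nₕ/N)·p̂ₕ.
Σ Nₕp̂ₕ = 2158.52 + 7748.17 + 1115.268 + 7098.734 + 1353.248 = 19473.94.
19473.94 / 299947 = 0.064925... → 0.0649.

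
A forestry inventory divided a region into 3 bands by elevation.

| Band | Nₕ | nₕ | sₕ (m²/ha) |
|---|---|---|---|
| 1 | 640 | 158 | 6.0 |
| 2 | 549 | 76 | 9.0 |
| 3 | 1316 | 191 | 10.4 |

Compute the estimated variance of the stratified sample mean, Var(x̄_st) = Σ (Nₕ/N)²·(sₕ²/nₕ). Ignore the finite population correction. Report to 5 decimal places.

0.22235

N = 2505. Term for each stratum: Wₕ²sₕ²/nₕ.
Var(x̄_st) = 0.01487270 + 0.05119183 + 0.15628944 = 0.22235397 → 0.22235.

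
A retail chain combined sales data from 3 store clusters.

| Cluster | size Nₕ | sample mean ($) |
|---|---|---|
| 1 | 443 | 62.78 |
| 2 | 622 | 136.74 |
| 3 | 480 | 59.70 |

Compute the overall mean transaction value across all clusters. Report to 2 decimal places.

91.60

N = 443 + 622 + 480 = 1545.
Weight each subgroup mean by Nₕ/N and sum.
Σ Nₕx̄ₕ = 443·62.78 + 622·136.74 + 480·59.70 = 27811.54 + 85052.28 + 28656 = 141519.82.
Divide by N: 141519.82 / 1545 = 91.5986... → 91.60.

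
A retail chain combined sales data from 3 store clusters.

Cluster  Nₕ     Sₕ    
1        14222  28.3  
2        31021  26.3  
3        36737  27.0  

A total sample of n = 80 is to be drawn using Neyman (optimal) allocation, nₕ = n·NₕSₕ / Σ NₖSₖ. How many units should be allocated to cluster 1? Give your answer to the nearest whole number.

15

Σ NₕSₕ = 14222·28.3 + 31021·26.3 + 36737·27.0 = 2210233.9.
Share for 1: 402482.6/2210233.9 = 0.18210.
n_1 = 80 × 0.18210 = 14.568... → 15.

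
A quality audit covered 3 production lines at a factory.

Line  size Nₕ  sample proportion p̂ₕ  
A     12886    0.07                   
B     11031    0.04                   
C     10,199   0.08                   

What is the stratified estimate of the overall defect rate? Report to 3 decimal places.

0.063

Wₕ = Nₕ/N with N = 34116: 0.3777, 0.3233, 0.2990.
p̂_st = 0.3777·0.07 + 0.3233·0.04 + 0.2990·0.08 ≈ 0.06329... → 0.063.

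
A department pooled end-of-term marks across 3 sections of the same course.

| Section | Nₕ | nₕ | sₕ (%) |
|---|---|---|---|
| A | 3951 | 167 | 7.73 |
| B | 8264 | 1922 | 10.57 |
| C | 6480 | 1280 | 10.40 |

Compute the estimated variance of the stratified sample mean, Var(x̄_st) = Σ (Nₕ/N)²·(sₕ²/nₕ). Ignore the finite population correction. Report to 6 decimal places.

N = 18695; Wₕ = Nₕ/N.
section A: (3951/18695)²·7.73²/167 = 0.015981062
section B: (8264/18695)²·10.57²/1922 = 0.011358638
section C: (6480/18695)²·10.40²/1280 = 0.010152098
Sum = 0.037491798 → 0.037492.

0.037492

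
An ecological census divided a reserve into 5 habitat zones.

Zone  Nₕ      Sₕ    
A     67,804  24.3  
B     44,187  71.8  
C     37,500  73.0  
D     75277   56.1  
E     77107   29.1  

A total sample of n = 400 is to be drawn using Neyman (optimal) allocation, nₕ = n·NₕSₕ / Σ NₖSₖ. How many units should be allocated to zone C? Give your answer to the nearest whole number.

78

Σ NₕSₕ = 67804·24.3 + 44187·71.8 + 37500·73.0 + 75277·56.1 + 77107·29.1 = 14024617.2.
Share for C: 2737500/14024617.2 = 0.19519.
n_C = 400 × 0.19519 = 78.077... → 78.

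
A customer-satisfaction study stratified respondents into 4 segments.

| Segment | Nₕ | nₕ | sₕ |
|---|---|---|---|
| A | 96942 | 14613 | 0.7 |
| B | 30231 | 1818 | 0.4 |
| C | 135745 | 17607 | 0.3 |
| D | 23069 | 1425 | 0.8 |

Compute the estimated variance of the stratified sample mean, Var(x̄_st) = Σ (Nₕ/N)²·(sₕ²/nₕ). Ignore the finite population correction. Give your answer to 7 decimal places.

N = 285987. Term for each stratum: Wₕ²sₕ²/nₕ.
Var(x̄_st) = 0.0000038529 + 0.0000009834 + 0.0000011516 + 0.0000029223 = 0.0000089103 → 0.0000089.

0.0000089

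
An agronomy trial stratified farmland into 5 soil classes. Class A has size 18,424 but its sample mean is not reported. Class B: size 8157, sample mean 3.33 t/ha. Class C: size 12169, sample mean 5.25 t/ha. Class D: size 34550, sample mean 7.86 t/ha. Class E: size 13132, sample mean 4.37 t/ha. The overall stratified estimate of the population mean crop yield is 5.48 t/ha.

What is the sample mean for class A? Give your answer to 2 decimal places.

Σ Nₕx̄ₕ = N·μ, so 18424·x̄_A = 86432·5.48 − (8157·3.33 + 12169·5.25 + 34550·7.86 + 13132·4.37).
= 473647.36 − 419999.9 = 53647.46.
x̄_A = 53647.46 / 18424 = 2.9118... → 2.91.

2.91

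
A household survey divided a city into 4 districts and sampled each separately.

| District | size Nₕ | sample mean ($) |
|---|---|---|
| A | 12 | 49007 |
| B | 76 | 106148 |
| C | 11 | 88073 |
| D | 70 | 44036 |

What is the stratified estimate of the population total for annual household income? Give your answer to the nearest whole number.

12706655

A: 12·49007 = 588084
B: 76·106148 = 8067248
C: 11·88073 = 968803
D: 70·44036 = 3082520
τ̂ = Σ Nₕx̄ₕ = 12706655.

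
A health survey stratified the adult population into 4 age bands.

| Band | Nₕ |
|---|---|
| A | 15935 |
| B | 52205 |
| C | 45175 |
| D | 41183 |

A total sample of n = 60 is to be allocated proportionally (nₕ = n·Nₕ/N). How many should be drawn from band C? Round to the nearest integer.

18

N = 15935 + 52205 + 45175 + 41183 = 154498.
n_C = 60·45175/154498 = 17.544... → 18.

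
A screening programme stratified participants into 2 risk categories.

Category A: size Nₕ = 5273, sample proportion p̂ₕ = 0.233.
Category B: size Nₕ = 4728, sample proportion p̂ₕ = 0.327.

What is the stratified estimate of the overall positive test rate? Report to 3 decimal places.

Wₕ = Nₕ/N with N = 10001: 0.5272, 0.4728.
p̂_st = 0.5272·0.233 + 0.4728·0.327 ≈ 0.27744... → 0.277.

0.277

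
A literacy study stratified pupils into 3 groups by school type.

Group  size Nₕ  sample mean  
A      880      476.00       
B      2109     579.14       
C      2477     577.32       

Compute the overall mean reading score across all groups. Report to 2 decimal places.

x̄_st = (Σ Nₕx̄ₕ) / (Σ Nₕ) = (880·476.00 + 2109·579.14 + 2477·577.32) / 5466
= 3070307.9 / 5466 = 561.7102... → 561.71.

561.71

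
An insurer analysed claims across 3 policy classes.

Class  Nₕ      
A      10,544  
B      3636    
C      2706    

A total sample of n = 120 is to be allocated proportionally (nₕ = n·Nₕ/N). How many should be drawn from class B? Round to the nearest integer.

26

N = 10544 + 3636 + 2706 = 16886.
n_B = 120·3636/16886 = 25.839... → 26.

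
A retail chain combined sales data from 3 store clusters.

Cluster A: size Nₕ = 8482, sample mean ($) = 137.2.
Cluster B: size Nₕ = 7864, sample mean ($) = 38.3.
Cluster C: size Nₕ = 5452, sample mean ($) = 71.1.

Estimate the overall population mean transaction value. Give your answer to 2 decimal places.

84.99

N = 8482 + 7864 + 5452 = 21798.
The stratified mean weights each stratum mean by its population share Nₕ/N.
Σ Nₕx̄ₕ = 8482·137.2 + 7864·38.3 + 5452·71.1 = 1163730.4 + 301191.2 + 387637.2 = 1852558.8.
Divide by N: 1852558.8 / 21798 = 84.9876... → 84.99.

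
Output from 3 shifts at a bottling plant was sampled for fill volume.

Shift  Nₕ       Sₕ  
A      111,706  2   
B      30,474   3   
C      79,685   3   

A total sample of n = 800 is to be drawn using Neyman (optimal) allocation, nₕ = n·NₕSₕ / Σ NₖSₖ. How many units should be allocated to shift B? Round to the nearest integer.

A: NₕSₕ = 111706·2 = 223412
B: NₕSₕ = 30474·3 = 91422
C: NₕSₕ = 79685·3 = 239055
Σ NₕSₕ = 553889.
n_B = 800·91422/553889 = 132.044... → 132.

132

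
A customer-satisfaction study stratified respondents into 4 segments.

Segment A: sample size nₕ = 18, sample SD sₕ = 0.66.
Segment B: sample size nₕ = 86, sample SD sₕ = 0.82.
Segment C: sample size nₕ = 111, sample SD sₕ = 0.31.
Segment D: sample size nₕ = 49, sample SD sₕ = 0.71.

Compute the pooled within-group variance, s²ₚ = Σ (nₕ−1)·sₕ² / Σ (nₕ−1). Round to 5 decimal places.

A: (18−1)·0.66² = 17·0.4356 = 7.4052
B: (86−1)·0.82² = 85·0.6724 = 57.154
C: (111−1)·0.31² = 110·0.0961 = 10.571
D: (49−1)·0.71² = 48·0.5041 = 24.1968
Numerator = 99.327; denominator = Σ(nₕ−1) = 260.
s²ₚ = 99.327/260 = 0.3820269... → 0.38203.

0.38203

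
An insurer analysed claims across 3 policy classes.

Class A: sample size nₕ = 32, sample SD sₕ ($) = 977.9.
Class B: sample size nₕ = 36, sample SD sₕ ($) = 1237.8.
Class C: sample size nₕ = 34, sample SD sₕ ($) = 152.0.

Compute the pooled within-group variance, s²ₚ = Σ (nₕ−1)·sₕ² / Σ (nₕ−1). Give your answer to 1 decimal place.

848814.0

Degrees of freedom: 31 + 35 + 33 = 99.
Σ(nₕ−1)sₕ² = 31·956288.41 + 35·1532148.84 + 33·23104 = 84032582.11.
s²ₚ = 84032582.11 / 99 = 848813.961... → 848814.0.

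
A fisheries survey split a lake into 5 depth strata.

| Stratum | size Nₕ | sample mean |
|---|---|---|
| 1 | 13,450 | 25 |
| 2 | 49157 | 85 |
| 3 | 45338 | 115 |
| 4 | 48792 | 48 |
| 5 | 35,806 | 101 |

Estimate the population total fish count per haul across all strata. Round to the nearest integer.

1: 13450·25 = 336250
2: 49157·85 = 4178345
3: 45338·115 = 5213870
4: 48792·48 = 2342016
5: 35806·101 = 3616406
τ̂ = Σ Nₕx̄ₕ = 15686887.

15686887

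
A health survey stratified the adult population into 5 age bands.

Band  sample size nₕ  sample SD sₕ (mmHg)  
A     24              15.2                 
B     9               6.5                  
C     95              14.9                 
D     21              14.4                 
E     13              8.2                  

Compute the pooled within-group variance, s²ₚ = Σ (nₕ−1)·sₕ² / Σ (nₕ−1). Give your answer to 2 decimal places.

200.48

A: (24−1)·15.2² = 23·231.04 = 5313.92
B: (9−1)·6.5² = 8·42.25 = 338
C: (95−1)·14.9² = 94·222.01 = 20868.94
D: (21−1)·14.4² = 20·207.36 = 4147.2
E: (13−1)·8.2² = 12·67.24 = 806.88
Numerator = 31474.94; denominator = Σ(nₕ−1) = 157.
s²ₚ = 31474.94/157 = 200.4773... → 200.48.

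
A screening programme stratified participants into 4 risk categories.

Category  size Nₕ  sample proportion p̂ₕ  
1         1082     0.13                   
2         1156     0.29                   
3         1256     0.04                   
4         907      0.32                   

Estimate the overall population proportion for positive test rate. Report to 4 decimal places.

N = 1082 + 1156 + 1256 + 907 = 4401.
Overall proportion = Σ (Nₕ/N)·p̂ₕ.
Σ Nₕp̂ₕ = 140.66 + 335.24 + 50.24 + 290.24 = 816.38.
816.38 / 4401 = 0.185499... → 0.1855.

0.1855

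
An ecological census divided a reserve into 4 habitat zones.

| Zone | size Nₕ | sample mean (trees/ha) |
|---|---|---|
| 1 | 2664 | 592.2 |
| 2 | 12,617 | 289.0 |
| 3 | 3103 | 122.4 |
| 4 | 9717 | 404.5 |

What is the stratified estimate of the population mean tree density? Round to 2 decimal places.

N = 28101; weights Wₕ = Nₕ/N = (0.0948, 0.4490, 0.1104, 0.3458).
x̄_st = Σ Wₕ·x̄ₕ = 0.0948·592.2 + 0.4490·289.0 + 0.1104·122.4 + 0.3458·404.5 ≈ 339.2857...
→ 339.29.

339.29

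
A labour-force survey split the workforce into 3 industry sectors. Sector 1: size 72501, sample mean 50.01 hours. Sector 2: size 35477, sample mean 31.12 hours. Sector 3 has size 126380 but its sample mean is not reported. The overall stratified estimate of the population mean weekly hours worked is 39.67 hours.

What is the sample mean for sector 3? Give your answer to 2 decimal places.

N = 72501 + 35477 + 126380 = 234358.
Overall total = μ·N = 39.67·234358 = 9296981.86.
Subtract the known strata: 72501·50.01 + 35477·31.12 = 4729819.25.
Remaining total for sector 3: 9296981.86 − 4729819.25 = 4567162.61.
Divide by its size: 4567162.61 / 126380 = 36.1383... → 36.14.

36.14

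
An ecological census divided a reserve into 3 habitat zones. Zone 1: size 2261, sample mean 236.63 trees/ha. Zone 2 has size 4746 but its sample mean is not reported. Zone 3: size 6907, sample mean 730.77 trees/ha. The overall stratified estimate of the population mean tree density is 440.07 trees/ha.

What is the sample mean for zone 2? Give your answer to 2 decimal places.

N = 2261 + 4746 + 6907 = 13914.
Overall total = μ·N = 440.07·13914 = 6123133.98.
Subtract the known strata: 2261·236.63 + 6907·730.77 = 5582448.82.
Remaining total for zone 2: 6123133.98 − 5582448.82 = 540685.16.
Divide by its size: 540685.16 / 4746 = 113.9244... → 113.92.

113.92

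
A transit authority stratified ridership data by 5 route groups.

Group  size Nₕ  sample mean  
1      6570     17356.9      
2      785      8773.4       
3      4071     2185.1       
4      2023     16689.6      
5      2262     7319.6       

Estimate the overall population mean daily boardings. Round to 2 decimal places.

11465.69

N = 15711; weights Wₕ = Nₕ/N = (0.4182, 0.0500, 0.2591, 0.1288, 0.1440).
x̄_st = Σ Wₕ·x̄ₕ = 0.4182·17356.9 + 0.0500·8773.4 + 0.2591·2185.1 + 0.1288·16689.6 + 0.1440·7319.6 ≈ 11465.6922...
→ 11465.69.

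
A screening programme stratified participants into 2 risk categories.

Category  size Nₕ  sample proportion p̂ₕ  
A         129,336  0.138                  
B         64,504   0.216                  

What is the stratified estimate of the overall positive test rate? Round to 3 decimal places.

Wₕ = Nₕ/N with N = 193840: 0.6672, 0.3328.
p̂_st = 0.6672·0.138 + 0.3328·0.216 ≈ 0.16396... → 0.164.

0.164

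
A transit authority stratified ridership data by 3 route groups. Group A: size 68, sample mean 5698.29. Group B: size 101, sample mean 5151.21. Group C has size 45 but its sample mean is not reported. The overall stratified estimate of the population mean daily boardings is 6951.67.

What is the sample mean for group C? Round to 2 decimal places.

12886.70

Σ Nₕx̄ₕ = N·μ, so 45·x̄_C = 214·6951.67 − (68·5698.29 + 101·5151.21).
= 1487657.38 − 907755.93 = 579901.45.
x̄_C = 579901.45 / 45 = 12886.6989... → 12886.70.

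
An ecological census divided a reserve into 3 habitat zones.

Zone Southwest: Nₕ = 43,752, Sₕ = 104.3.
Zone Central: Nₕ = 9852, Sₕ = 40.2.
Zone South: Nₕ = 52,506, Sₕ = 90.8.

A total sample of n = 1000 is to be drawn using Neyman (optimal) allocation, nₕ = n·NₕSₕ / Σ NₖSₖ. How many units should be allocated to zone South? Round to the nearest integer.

Southwest: NₕSₕ = 43752·104.3 = 4563333.6
Central: NₕSₕ = 9852·40.2 = 396050.4
South: NₕSₕ = 52506·90.8 = 4767544.8
Σ NₕSₕ = 9726928.8.
n_South = 1000·4767544.8/9726928.8 = 490.139... → 490.

490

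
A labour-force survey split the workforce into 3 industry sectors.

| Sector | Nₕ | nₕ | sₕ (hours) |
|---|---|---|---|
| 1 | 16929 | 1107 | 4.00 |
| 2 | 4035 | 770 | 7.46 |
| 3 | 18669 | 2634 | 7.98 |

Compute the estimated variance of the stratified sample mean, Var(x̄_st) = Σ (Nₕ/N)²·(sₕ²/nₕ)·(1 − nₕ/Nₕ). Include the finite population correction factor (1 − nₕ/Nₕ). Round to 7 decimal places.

N = 39633; Wₕ = Nₕ/N.
sector 1: (16929/39633)²·4.00²/1107·(1 − 1107/16929) = 0.0024646267
sector 2: (4035/39633)²·7.46²/770·(1 − 770/4035) = 0.0006061774
sector 3: (18669/39633)²·7.98²/2634·(1 − 2634/18669) = 0.0046075084
Sum = 0.0076783126 → 0.0076783.

0.0076783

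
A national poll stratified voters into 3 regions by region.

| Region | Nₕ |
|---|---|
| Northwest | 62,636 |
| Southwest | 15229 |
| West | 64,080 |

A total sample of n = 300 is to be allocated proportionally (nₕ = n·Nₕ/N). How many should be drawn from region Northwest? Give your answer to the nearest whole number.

132

N = 62636 + 15229 + 64080 = 141945.
n_Northwest = 300·62636/141945 = 132.381... → 132.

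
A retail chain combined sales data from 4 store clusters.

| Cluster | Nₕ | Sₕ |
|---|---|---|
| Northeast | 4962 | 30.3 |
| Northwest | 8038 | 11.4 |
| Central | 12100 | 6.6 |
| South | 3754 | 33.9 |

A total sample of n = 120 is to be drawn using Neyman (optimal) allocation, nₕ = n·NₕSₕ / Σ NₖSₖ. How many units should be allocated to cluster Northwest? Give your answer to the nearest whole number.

Σ NₕSₕ = 4962·30.3 + 8038·11.4 + 12100·6.6 + 3754·33.9 = 449102.4.
Share for Northwest: 91633.2/449102.4 = 0.20404.
n_Northwest = 120 × 0.20404 = 24.484... → 24.

24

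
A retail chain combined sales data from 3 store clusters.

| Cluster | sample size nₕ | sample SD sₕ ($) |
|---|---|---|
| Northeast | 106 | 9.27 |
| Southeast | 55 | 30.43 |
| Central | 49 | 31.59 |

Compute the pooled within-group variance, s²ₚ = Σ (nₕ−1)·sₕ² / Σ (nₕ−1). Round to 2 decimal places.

Northeast: (106−1)·9.27² = 105·85.9329 = 9022.9545
Southeast: (55−1)·30.43² = 54·925.9849 = 50003.1846
Central: (49−1)·31.59² = 48·997.9281 = 47900.5488
Numerator = 106926.6879; denominator = Σ(nₕ−1) = 207.
s²ₚ = 106926.6879/207 = 516.5540... → 516.55.

516.55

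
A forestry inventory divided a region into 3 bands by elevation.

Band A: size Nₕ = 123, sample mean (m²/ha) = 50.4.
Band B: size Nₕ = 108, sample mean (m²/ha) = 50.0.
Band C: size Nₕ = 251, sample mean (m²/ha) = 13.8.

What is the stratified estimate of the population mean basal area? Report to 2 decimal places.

N = 123 + 108 + 251 = 482.
The stratified mean weights each stratum mean by its population share Nₕ/N.
Σ Nₕx̄ₕ = 123·50.4 + 108·50.0 + 251·13.8 = 6199.2 + 5400 + 3463.8 = 15063.
Divide by N: 15063 / 482 = 31.2510... → 31.25.

31.25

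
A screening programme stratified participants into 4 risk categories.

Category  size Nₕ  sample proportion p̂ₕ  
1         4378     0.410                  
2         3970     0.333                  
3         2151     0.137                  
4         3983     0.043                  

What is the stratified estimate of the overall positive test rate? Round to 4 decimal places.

N = 4378 + 3970 + 2151 + 3983 = 14482.
Overall proportion = Σ (Nₕ/N)·p̂ₕ.
Σ Nₕp̂ₕ = 1794.98 + 1322.01 + 294.687 + 171.269 = 3582.946.
3582.946 / 14482 = 0.247407... → 0.2474.

0.2474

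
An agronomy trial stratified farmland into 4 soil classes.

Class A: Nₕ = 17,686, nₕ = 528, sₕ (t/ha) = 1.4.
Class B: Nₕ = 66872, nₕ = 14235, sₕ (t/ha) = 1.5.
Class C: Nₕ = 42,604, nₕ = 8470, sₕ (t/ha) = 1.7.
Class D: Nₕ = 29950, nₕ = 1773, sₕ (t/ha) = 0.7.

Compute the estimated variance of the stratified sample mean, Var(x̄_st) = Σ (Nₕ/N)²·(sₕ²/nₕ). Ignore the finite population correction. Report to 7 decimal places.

N = 157112. Term for each stratum: Wₕ²sₕ²/nₕ.
Var(x̄_st) = 0.0000470395 + 0.0000286349 + 0.0000250898 + 0.0000100430 = 0.0001108071 → 0.0001108.

0.0001108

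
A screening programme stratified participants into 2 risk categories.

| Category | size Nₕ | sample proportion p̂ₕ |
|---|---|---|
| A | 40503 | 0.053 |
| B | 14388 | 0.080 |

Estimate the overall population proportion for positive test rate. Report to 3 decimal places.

0.060

Wₕ = Nₕ/N with N = 54891: 0.7379, 0.2621.
p̂_st = 0.7379·0.053 + 0.2621·0.080 ≈ 0.06008... → 0.060.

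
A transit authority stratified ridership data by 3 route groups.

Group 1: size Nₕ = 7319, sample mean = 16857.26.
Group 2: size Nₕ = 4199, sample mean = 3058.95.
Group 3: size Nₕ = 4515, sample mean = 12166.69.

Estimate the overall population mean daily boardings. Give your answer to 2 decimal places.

N = 16033; weights Wₕ = Nₕ/N = (0.4565, 0.2619, 0.2816).
x̄_st = Σ Wₕ·x̄ₕ = 0.4565·16857.26 + 0.2619·3058.95 + 0.2816·12166.69 ≈ 11922.6235...
→ 11922.62.

11922.62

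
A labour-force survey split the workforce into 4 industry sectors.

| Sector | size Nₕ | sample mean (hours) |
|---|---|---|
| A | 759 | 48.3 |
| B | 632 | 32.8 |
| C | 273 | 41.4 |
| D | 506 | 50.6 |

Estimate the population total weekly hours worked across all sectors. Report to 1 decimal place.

Estimate total by summing Nₕ·x̄ₕ over strata.
759·48.3 + 632·32.8 + 273·41.4 + 506·50.6 = 36659.7 + 20729.6 + 11302.2 + 25603.6 = 94295.1.

94295.1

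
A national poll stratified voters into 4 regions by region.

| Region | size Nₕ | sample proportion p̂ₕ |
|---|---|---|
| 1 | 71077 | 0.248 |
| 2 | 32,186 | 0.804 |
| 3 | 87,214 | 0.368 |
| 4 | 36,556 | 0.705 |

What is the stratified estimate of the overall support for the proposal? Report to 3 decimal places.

N = 71077 + 32186 + 87214 + 36556 = 227033.
Overall proportion = Σ (Nₕ/N)·p̂ₕ.
Σ Nₕp̂ₕ = 17627.096 + 25877.544 + 32094.752 + 25771.98 = 101371.372.
101371.372 / 227033 = 0.44651... → 0.447.

0.447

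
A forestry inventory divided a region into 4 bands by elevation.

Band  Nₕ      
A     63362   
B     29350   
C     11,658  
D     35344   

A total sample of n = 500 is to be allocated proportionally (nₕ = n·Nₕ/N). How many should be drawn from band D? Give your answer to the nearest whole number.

N = 63362 + 29350 + 11658 + 35344 = 139714.
n_D = 500·35344/139714 = 126.487... → 126.

126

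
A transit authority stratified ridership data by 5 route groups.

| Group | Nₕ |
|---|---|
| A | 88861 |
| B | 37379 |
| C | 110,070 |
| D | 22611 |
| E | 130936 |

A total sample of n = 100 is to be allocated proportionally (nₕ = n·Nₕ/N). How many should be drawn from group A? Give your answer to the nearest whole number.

Share of group A = 88861/389857 = 0.22793.
Allocate 100 × 0.22793 = 22.793... → 23.

23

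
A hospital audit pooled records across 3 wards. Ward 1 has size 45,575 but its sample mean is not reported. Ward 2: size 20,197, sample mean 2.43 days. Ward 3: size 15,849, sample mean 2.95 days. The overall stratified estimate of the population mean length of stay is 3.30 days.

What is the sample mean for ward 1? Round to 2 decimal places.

3.81

Σ Nₕx̄ₕ = N·μ, so 45575·x̄_1 = 81621·3.30 − (20197·2.43 + 15849·2.95).
= 269349.3 − 95833.26 = 173516.04.
x̄_1 = 173516.04 / 45575 = 3.8073... → 3.81.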